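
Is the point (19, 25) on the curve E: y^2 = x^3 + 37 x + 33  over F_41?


Check whether y^2 = x^3 + 37 x + 33 (mod 41) for (x, y) = (19, 25).
LHS: y^2 = 25^2 mod 41 = 10
RHS: x^3 + 37 x + 33 = 19^3 + 37*19 + 33 mod 41 = 10
LHS = RHS

Yes, on the curve


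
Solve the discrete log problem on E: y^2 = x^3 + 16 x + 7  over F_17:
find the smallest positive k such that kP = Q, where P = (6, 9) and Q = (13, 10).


Enumerate multiples of P until we hit Q = (13, 10):
  1P = (6, 9)
  2P = (13, 7)
  3P = (13, 10)
Match found at i = 3.

k = 3


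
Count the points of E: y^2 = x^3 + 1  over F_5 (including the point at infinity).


For each x in F_5, count y with y^2 = x^3 + 0 x + 1 mod 5:
  x = 0: RHS = 1, y in [1, 4]  -> 2 point(s)
  x = 2: RHS = 4, y in [2, 3]  -> 2 point(s)
  x = 4: RHS = 0, y in [0]  -> 1 point(s)
Affine points: 5. Add the point at infinity: total = 6.

#E(F_5) = 6


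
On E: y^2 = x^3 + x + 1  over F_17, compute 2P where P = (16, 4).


Doubling: s = (3 x1^2 + a) / (2 y1)
s = (3*16^2 + 1) / (2*4) mod 17 = 9
x3 = s^2 - 2 x1 mod 17 = 9^2 - 2*16 = 15
y3 = s (x1 - x3) - y1 mod 17 = 9 * (16 - 15) - 4 = 5

2P = (15, 5)


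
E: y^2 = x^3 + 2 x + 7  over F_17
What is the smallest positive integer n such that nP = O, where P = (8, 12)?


Compute successive multiples of P until we hit O:
  1P = (8, 12)
  2P = (2, 11)
  3P = (16, 15)
  4P = (12, 12)
  5P = (14, 5)
  6P = (11, 0)
  7P = (14, 12)
  8P = (12, 5)
  ... (continuing to 12P)
  12P = O

ord(P) = 12


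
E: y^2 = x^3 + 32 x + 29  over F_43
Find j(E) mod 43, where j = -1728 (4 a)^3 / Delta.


Delta = -16(4 a^3 + 27 b^2) mod 43 = 39
-1728 * (4 a)^3 = -1728 * (4*32)^3 mod 43 = 8
j = 8 * 39^(-1) mod 43 = 41

j = 41 (mod 43)


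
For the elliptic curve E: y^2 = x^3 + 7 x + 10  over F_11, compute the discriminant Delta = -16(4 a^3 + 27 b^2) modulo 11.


4 a^3 + 27 b^2 = 4*7^3 + 27*10^2 = 1372 + 2700 = 4072
Delta = -16 * (4072) = -65152
Delta mod 11 = 1

Delta = 1 (mod 11)


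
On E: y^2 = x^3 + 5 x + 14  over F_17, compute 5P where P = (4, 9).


k = 5 = 101_2 (binary, LSB first: 101)
Double-and-add from P = (4, 9):
  bit 0 = 1: acc = O + (4, 9) = (4, 9)
  bit 1 = 0: acc unchanged = (4, 9)
  bit 2 = 1: acc = (4, 9) + (16, 12) = (13, 10)

5P = (13, 10)


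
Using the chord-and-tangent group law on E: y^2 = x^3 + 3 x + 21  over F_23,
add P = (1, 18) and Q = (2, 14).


P != Q, so use the chord formula.
s = (y2 - y1) / (x2 - x1) = (19) / (1) mod 23 = 19
x3 = s^2 - x1 - x2 mod 23 = 19^2 - 1 - 2 = 13
y3 = s (x1 - x3) - y1 mod 23 = 19 * (1 - 13) - 18 = 7

P + Q = (13, 7)


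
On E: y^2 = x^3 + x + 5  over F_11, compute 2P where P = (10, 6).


Doubling: s = (3 x1^2 + a) / (2 y1)
s = (3*10^2 + 1) / (2*6) mod 11 = 4
x3 = s^2 - 2 x1 mod 11 = 4^2 - 2*10 = 7
y3 = s (x1 - x3) - y1 mod 11 = 4 * (10 - 7) - 6 = 6

2P = (7, 6)


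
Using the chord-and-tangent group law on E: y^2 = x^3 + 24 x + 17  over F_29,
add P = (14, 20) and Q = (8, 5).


P != Q, so use the chord formula.
s = (y2 - y1) / (x2 - x1) = (14) / (23) mod 29 = 17
x3 = s^2 - x1 - x2 mod 29 = 17^2 - 14 - 8 = 6
y3 = s (x1 - x3) - y1 mod 29 = 17 * (14 - 6) - 20 = 0

P + Q = (6, 0)


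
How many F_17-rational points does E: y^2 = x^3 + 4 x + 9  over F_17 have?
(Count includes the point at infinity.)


For each x in F_17, count y with y^2 = x^3 + 4 x + 9 mod 17:
  x = 0: RHS = 9, y in [3, 14]  -> 2 point(s)
  x = 2: RHS = 8, y in [5, 12]  -> 2 point(s)
  x = 4: RHS = 4, y in [2, 15]  -> 2 point(s)
  x = 5: RHS = 1, y in [1, 16]  -> 2 point(s)
  x = 8: RHS = 9, y in [3, 14]  -> 2 point(s)
  x = 9: RHS = 9, y in [3, 14]  -> 2 point(s)
  x = 12: RHS = 0, y in [0]  -> 1 point(s)
  x = 14: RHS = 4, y in [2, 15]  -> 2 point(s)
  x = 16: RHS = 4, y in [2, 15]  -> 2 point(s)
Affine points: 17. Add the point at infinity: total = 18.

#E(F_17) = 18


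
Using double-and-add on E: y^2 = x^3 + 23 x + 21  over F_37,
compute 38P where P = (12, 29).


k = 38 = 100110_2 (binary, LSB first: 011001)
Double-and-add from P = (12, 29):
  bit 0 = 0: acc unchanged = O
  bit 1 = 1: acc = O + (22, 1) = (22, 1)
  bit 2 = 1: acc = (22, 1) + (27, 30) = (32, 15)
  bit 3 = 0: acc unchanged = (32, 15)
  bit 4 = 0: acc unchanged = (32, 15)
  bit 5 = 1: acc = (32, 15) + (34, 6) = (19, 19)

38P = (19, 19)


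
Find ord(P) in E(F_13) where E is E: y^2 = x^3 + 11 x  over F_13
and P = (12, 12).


Compute successive multiples of P until we hit O:
  1P = (12, 12)
  2P = (12, 1)
  3P = O

ord(P) = 3


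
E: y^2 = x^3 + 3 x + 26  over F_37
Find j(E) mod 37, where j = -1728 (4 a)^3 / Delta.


Delta = -16(4 a^3 + 27 b^2) mod 37 = 20
-1728 * (4 a)^3 = -1728 * (4*3)^3 mod 37 = 27
j = 27 * 20^(-1) mod 37 = 18

j = 18 (mod 37)


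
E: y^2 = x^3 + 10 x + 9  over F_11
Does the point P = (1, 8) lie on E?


Check whether y^2 = x^3 + 10 x + 9 (mod 11) for (x, y) = (1, 8).
LHS: y^2 = 8^2 mod 11 = 9
RHS: x^3 + 10 x + 9 = 1^3 + 10*1 + 9 mod 11 = 9
LHS = RHS

Yes, on the curve


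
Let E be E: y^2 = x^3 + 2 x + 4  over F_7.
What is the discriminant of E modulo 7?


4 a^3 + 27 b^2 = 4*2^3 + 27*4^2 = 32 + 432 = 464
Delta = -16 * (464) = -7424
Delta mod 7 = 3

Delta = 3 (mod 7)


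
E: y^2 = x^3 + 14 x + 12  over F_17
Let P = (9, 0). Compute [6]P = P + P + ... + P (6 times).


k = 6 = 110_2 (binary, LSB first: 011)
Double-and-add from P = (9, 0):
  bit 0 = 0: acc unchanged = O
  bit 1 = 1: acc = O + O = O
  bit 2 = 1: acc = O + O = O

6P = O


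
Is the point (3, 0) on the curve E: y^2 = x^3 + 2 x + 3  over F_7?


Check whether y^2 = x^3 + 2 x + 3 (mod 7) for (x, y) = (3, 0).
LHS: y^2 = 0^2 mod 7 = 0
RHS: x^3 + 2 x + 3 = 3^3 + 2*3 + 3 mod 7 = 1
LHS != RHS

No, not on the curve


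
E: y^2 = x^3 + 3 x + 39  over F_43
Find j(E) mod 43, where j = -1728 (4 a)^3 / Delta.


Delta = -16(4 a^3 + 27 b^2) mod 43 = 3
-1728 * (4 a)^3 = -1728 * (4*3)^3 mod 43 = 22
j = 22 * 3^(-1) mod 43 = 36

j = 36 (mod 43)


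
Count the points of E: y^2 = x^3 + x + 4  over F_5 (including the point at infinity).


For each x in F_5, count y with y^2 = x^3 + 1 x + 4 mod 5:
  x = 0: RHS = 4, y in [2, 3]  -> 2 point(s)
  x = 1: RHS = 1, y in [1, 4]  -> 2 point(s)
  x = 2: RHS = 4, y in [2, 3]  -> 2 point(s)
  x = 3: RHS = 4, y in [2, 3]  -> 2 point(s)
Affine points: 8. Add the point at infinity: total = 9.

#E(F_5) = 9


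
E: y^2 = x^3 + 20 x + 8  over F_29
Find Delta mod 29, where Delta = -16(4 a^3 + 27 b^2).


4 a^3 + 27 b^2 = 4*20^3 + 27*8^2 = 32000 + 1728 = 33728
Delta = -16 * (33728) = -539648
Delta mod 29 = 13

Delta = 13 (mod 29)


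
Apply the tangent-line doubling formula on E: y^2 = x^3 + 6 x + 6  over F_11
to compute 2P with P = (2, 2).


Doubling: s = (3 x1^2 + a) / (2 y1)
s = (3*2^2 + 6) / (2*2) mod 11 = 10
x3 = s^2 - 2 x1 mod 11 = 10^2 - 2*2 = 8
y3 = s (x1 - x3) - y1 mod 11 = 10 * (2 - 8) - 2 = 4

2P = (8, 4)


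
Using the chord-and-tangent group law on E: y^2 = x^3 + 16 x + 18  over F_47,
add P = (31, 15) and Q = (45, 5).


P != Q, so use the chord formula.
s = (y2 - y1) / (x2 - x1) = (37) / (14) mod 47 = 6
x3 = s^2 - x1 - x2 mod 47 = 6^2 - 31 - 45 = 7
y3 = s (x1 - x3) - y1 mod 47 = 6 * (31 - 7) - 15 = 35

P + Q = (7, 35)


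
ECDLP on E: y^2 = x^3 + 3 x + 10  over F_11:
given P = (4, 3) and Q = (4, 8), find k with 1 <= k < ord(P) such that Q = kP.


Enumerate multiples of P until we hit Q = (4, 8):
  1P = (4, 3)
  2P = (1, 6)
  3P = (7, 0)
  4P = (1, 5)
  5P = (4, 8)
Match found at i = 5.

k = 5


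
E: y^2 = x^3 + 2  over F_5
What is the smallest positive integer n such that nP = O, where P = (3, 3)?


Compute successive multiples of P until we hit O:
  1P = (3, 3)
  2P = (3, 2)
  3P = O

ord(P) = 3


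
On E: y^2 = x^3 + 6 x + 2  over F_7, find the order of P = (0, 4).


Compute successive multiples of P until we hit O:
  1P = (0, 4)
  2P = (1, 4)
  3P = (6, 3)
  4P = (2, 1)
  5P = (2, 6)
  6P = (6, 4)
  7P = (1, 3)
  8P = (0, 3)
  ... (continuing to 9P)
  9P = O

ord(P) = 9


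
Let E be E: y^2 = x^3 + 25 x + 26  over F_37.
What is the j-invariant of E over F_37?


Delta = -16(4 a^3 + 27 b^2) mod 37 = 8
-1728 * (4 a)^3 = -1728 * (4*25)^3 mod 37 = 11
j = 11 * 8^(-1) mod 37 = 6

j = 6 (mod 37)


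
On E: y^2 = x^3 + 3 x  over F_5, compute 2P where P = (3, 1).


Doubling: s = (3 x1^2 + a) / (2 y1)
s = (3*3^2 + 3) / (2*1) mod 5 = 0
x3 = s^2 - 2 x1 mod 5 = 0^2 - 2*3 = 4
y3 = s (x1 - x3) - y1 mod 5 = 0 * (3 - 4) - 1 = 4

2P = (4, 4)


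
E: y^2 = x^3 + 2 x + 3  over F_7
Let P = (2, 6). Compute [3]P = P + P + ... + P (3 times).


k = 3 = 11_2 (binary, LSB first: 11)
Double-and-add from P = (2, 6):
  bit 0 = 1: acc = O + (2, 6) = (2, 6)
  bit 1 = 1: acc = (2, 6) + (3, 1) = (6, 0)

3P = (6, 0)


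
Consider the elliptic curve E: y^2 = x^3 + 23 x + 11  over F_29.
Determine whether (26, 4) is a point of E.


Check whether y^2 = x^3 + 23 x + 11 (mod 29) for (x, y) = (26, 4).
LHS: y^2 = 4^2 mod 29 = 16
RHS: x^3 + 23 x + 11 = 26^3 + 23*26 + 11 mod 29 = 2
LHS != RHS

No, not on the curve


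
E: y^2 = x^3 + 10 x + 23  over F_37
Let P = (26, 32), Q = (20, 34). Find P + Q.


P != Q, so use the chord formula.
s = (y2 - y1) / (x2 - x1) = (2) / (31) mod 37 = 12
x3 = s^2 - x1 - x2 mod 37 = 12^2 - 26 - 20 = 24
y3 = s (x1 - x3) - y1 mod 37 = 12 * (26 - 24) - 32 = 29

P + Q = (24, 29)


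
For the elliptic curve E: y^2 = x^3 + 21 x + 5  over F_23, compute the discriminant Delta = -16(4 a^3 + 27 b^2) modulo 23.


4 a^3 + 27 b^2 = 4*21^3 + 27*5^2 = 37044 + 675 = 37719
Delta = -16 * (37719) = -603504
Delta mod 23 = 16

Delta = 16 (mod 23)


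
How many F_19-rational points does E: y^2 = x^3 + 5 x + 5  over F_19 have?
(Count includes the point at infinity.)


For each x in F_19, count y with y^2 = x^3 + 5 x + 5 mod 19:
  x = 0: RHS = 5, y in [9, 10]  -> 2 point(s)
  x = 1: RHS = 11, y in [7, 12]  -> 2 point(s)
  x = 2: RHS = 4, y in [2, 17]  -> 2 point(s)
  x = 3: RHS = 9, y in [3, 16]  -> 2 point(s)
  x = 6: RHS = 4, y in [2, 17]  -> 2 point(s)
  x = 8: RHS = 6, y in [5, 14]  -> 2 point(s)
  x = 9: RHS = 0, y in [0]  -> 1 point(s)
  x = 11: RHS = 4, y in [2, 17]  -> 2 point(s)
  x = 12: RHS = 7, y in [8, 11]  -> 2 point(s)
  x = 13: RHS = 6, y in [5, 14]  -> 2 point(s)
  x = 14: RHS = 7, y in [8, 11]  -> 2 point(s)
  x = 15: RHS = 16, y in [4, 15]  -> 2 point(s)
  x = 16: RHS = 1, y in [1, 18]  -> 2 point(s)
  x = 17: RHS = 6, y in [5, 14]  -> 2 point(s)
Affine points: 27. Add the point at infinity: total = 28.

#E(F_19) = 28


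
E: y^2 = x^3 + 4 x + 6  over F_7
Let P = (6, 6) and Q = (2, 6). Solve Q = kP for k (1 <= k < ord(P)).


Enumerate multiples of P until we hit Q = (2, 6):
  1P = (6, 6)
  2P = (2, 1)
  3P = (1, 2)
  4P = (4, 4)
  5P = (5, 2)
  6P = (5, 5)
  7P = (4, 3)
  8P = (1, 5)
  9P = (2, 6)
Match found at i = 9.

k = 9


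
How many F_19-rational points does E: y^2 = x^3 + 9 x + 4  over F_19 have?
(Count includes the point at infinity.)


For each x in F_19, count y with y^2 = x^3 + 9 x + 4 mod 19:
  x = 0: RHS = 4, y in [2, 17]  -> 2 point(s)
  x = 2: RHS = 11, y in [7, 12]  -> 2 point(s)
  x = 3: RHS = 1, y in [1, 18]  -> 2 point(s)
  x = 4: RHS = 9, y in [3, 16]  -> 2 point(s)
  x = 7: RHS = 11, y in [7, 12]  -> 2 point(s)
  x = 9: RHS = 16, y in [4, 15]  -> 2 point(s)
  x = 10: RHS = 11, y in [7, 12]  -> 2 point(s)
  x = 11: RHS = 9, y in [3, 16]  -> 2 point(s)
  x = 12: RHS = 16, y in [4, 15]  -> 2 point(s)
  x = 13: RHS = 0, y in [0]  -> 1 point(s)
  x = 14: RHS = 5, y in [9, 10]  -> 2 point(s)
  x = 16: RHS = 7, y in [8, 11]  -> 2 point(s)
  x = 17: RHS = 16, y in [4, 15]  -> 2 point(s)
Affine points: 25. Add the point at infinity: total = 26.

#E(F_19) = 26


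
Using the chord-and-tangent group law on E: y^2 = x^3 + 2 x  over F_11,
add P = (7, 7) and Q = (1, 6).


P != Q, so use the chord formula.
s = (y2 - y1) / (x2 - x1) = (10) / (5) mod 11 = 2
x3 = s^2 - x1 - x2 mod 11 = 2^2 - 7 - 1 = 7
y3 = s (x1 - x3) - y1 mod 11 = 2 * (7 - 7) - 7 = 4

P + Q = (7, 4)


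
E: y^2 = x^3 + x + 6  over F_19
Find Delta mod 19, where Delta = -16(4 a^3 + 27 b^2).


4 a^3 + 27 b^2 = 4*1^3 + 27*6^2 = 4 + 972 = 976
Delta = -16 * (976) = -15616
Delta mod 19 = 2

Delta = 2 (mod 19)


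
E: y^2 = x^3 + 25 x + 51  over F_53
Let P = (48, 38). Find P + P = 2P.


Doubling: s = (3 x1^2 + a) / (2 y1)
s = (3*48^2 + 25) / (2*38) mod 53 = 32
x3 = s^2 - 2 x1 mod 53 = 32^2 - 2*48 = 27
y3 = s (x1 - x3) - y1 mod 53 = 32 * (48 - 27) - 38 = 51

2P = (27, 51)


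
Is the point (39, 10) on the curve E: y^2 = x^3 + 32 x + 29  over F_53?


Check whether y^2 = x^3 + 32 x + 29 (mod 53) for (x, y) = (39, 10).
LHS: y^2 = 10^2 mod 53 = 47
RHS: x^3 + 32 x + 29 = 39^3 + 32*39 + 29 mod 53 = 17
LHS != RHS

No, not on the curve


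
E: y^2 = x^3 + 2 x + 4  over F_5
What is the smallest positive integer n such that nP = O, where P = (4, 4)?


Compute successive multiples of P until we hit O:
  1P = (4, 4)
  2P = (2, 1)
  3P = (0, 2)
  4P = (0, 3)
  5P = (2, 4)
  6P = (4, 1)
  7P = O

ord(P) = 7


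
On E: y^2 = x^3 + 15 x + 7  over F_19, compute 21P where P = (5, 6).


k = 21 = 10101_2 (binary, LSB first: 10101)
Double-and-add from P = (5, 6):
  bit 0 = 1: acc = O + (5, 6) = (5, 6)
  bit 1 = 0: acc unchanged = (5, 6)
  bit 2 = 1: acc = (5, 6) + (17, 11) = (1, 2)
  bit 3 = 0: acc unchanged = (1, 2)
  bit 4 = 1: acc = (1, 2) + (2, 8) = (14, 15)

21P = (14, 15)


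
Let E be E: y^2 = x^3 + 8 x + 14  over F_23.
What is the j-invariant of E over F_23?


Delta = -16(4 a^3 + 27 b^2) mod 23 = 21
-1728 * (4 a)^3 = -1728 * (4*8)^3 mod 23 = 21
j = 21 * 21^(-1) mod 23 = 1

j = 1 (mod 23)


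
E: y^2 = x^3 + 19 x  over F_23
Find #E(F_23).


For each x in F_23, count y with y^2 = x^3 + 19 x + 0 mod 23:
  x = 0: RHS = 0, y in [0]  -> 1 point(s)
  x = 2: RHS = 0, y in [0]  -> 1 point(s)
  x = 4: RHS = 2, y in [5, 18]  -> 2 point(s)
  x = 5: RHS = 13, y in [6, 17]  -> 2 point(s)
  x = 6: RHS = 8, y in [10, 13]  -> 2 point(s)
  x = 7: RHS = 16, y in [4, 19]  -> 2 point(s)
  x = 9: RHS = 3, y in [7, 16]  -> 2 point(s)
  x = 12: RHS = 1, y in [1, 22]  -> 2 point(s)
  x = 13: RHS = 6, y in [11, 12]  -> 2 point(s)
  x = 15: RHS = 3, y in [7, 16]  -> 2 point(s)
  x = 20: RHS = 8, y in [10, 13]  -> 2 point(s)
  x = 21: RHS = 0, y in [0]  -> 1 point(s)
  x = 22: RHS = 3, y in [7, 16]  -> 2 point(s)
Affine points: 23. Add the point at infinity: total = 24.

#E(F_23) = 24


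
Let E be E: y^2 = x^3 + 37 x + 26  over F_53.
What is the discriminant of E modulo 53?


4 a^3 + 27 b^2 = 4*37^3 + 27*26^2 = 202612 + 18252 = 220864
Delta = -16 * (220864) = -3533824
Delta mod 53 = 4

Delta = 4 (mod 53)


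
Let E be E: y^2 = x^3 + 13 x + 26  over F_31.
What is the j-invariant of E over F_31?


Delta = -16(4 a^3 + 27 b^2) mod 31 = 27
-1728 * (4 a)^3 = -1728 * (4*13)^3 mod 31 = 29
j = 29 * 27^(-1) mod 31 = 16

j = 16 (mod 31)


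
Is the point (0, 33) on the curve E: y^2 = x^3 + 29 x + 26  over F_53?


Check whether y^2 = x^3 + 29 x + 26 (mod 53) for (x, y) = (0, 33).
LHS: y^2 = 33^2 mod 53 = 29
RHS: x^3 + 29 x + 26 = 0^3 + 29*0 + 26 mod 53 = 26
LHS != RHS

No, not on the curve


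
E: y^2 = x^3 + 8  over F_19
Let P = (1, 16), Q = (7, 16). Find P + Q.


P != Q, so use the chord formula.
s = (y2 - y1) / (x2 - x1) = (0) / (6) mod 19 = 0
x3 = s^2 - x1 - x2 mod 19 = 0^2 - 1 - 7 = 11
y3 = s (x1 - x3) - y1 mod 19 = 0 * (1 - 11) - 16 = 3

P + Q = (11, 3)


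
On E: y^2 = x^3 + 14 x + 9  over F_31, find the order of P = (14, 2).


Compute successive multiples of P until we hit O:
  1P = (14, 2)
  2P = (0, 28)
  3P = (4, 6)
  4P = (2, 18)
  5P = (3, 4)
  6P = (23, 25)
  7P = (30, 26)
  8P = (28, 8)
  ... (continuing to 21P)
  21P = O

ord(P) = 21


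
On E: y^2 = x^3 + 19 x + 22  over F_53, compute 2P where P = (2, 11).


Doubling: s = (3 x1^2 + a) / (2 y1)
s = (3*2^2 + 19) / (2*11) mod 53 = 52
x3 = s^2 - 2 x1 mod 53 = 52^2 - 2*2 = 50
y3 = s (x1 - x3) - y1 mod 53 = 52 * (2 - 50) - 11 = 37

2P = (50, 37)


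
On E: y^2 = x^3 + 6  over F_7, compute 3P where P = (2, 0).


k = 3 = 11_2 (binary, LSB first: 11)
Double-and-add from P = (2, 0):
  bit 0 = 1: acc = O + (2, 0) = (2, 0)
  bit 1 = 1: acc = (2, 0) + O = (2, 0)

3P = (2, 0)


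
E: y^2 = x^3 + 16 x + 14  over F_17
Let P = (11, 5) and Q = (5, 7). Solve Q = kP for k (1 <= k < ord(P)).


Enumerate multiples of P until we hit Q = (5, 7):
  1P = (11, 5)
  2P = (8, 5)
  3P = (15, 12)
  4P = (10, 1)
  5P = (12, 8)
  6P = (3, 2)
  7P = (5, 10)
  8P = (5, 7)
Match found at i = 8.

k = 8


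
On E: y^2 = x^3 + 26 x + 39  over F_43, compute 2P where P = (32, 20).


Doubling: s = (3 x1^2 + a) / (2 y1)
s = (3*32^2 + 26) / (2*20) mod 43 = 28
x3 = s^2 - 2 x1 mod 43 = 28^2 - 2*32 = 32
y3 = s (x1 - x3) - y1 mod 43 = 28 * (32 - 32) - 20 = 23

2P = (32, 23)


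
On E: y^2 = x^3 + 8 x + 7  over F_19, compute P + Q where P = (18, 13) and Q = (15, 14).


P != Q, so use the chord formula.
s = (y2 - y1) / (x2 - x1) = (1) / (16) mod 19 = 6
x3 = s^2 - x1 - x2 mod 19 = 6^2 - 18 - 15 = 3
y3 = s (x1 - x3) - y1 mod 19 = 6 * (18 - 3) - 13 = 1

P + Q = (3, 1)


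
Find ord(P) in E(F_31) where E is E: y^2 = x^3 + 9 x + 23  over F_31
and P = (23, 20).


Compute successive multiples of P until we hit O:
  1P = (23, 20)
  2P = (5, 10)
  3P = (19, 27)
  4P = (25, 30)
  5P = (8, 24)
  6P = (2, 24)
  7P = (26, 16)
  8P = (1, 23)
  ... (continuing to 40P)
  40P = O

ord(P) = 40


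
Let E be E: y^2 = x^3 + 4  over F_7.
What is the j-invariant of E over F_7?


Delta = -16(4 a^3 + 27 b^2) mod 7 = 4
-1728 * (4 a)^3 = -1728 * (4*0)^3 mod 7 = 0
j = 0 * 4^(-1) mod 7 = 0

j = 0 (mod 7)


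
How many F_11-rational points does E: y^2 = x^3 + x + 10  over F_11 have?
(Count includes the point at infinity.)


For each x in F_11, count y with y^2 = x^3 + 1 x + 10 mod 11:
  x = 1: RHS = 1, y in [1, 10]  -> 2 point(s)
  x = 2: RHS = 9, y in [3, 8]  -> 2 point(s)
  x = 4: RHS = 1, y in [1, 10]  -> 2 point(s)
  x = 6: RHS = 1, y in [1, 10]  -> 2 point(s)
  x = 9: RHS = 0, y in [0]  -> 1 point(s)
Affine points: 9. Add the point at infinity: total = 10.

#E(F_11) = 10


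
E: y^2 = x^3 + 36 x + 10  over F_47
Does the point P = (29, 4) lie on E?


Check whether y^2 = x^3 + 36 x + 10 (mod 47) for (x, y) = (29, 4).
LHS: y^2 = 4^2 mod 47 = 16
RHS: x^3 + 36 x + 10 = 29^3 + 36*29 + 10 mod 47 = 16
LHS = RHS

Yes, on the curve


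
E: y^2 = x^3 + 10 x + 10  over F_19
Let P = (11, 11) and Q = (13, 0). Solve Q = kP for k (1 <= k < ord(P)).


Enumerate multiples of P until we hit Q = (13, 0):
  1P = (11, 11)
  2P = (13, 0)
Match found at i = 2.

k = 2


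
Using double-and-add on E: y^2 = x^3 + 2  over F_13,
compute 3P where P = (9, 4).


k = 3 = 11_2 (binary, LSB first: 11)
Double-and-add from P = (9, 4):
  bit 0 = 1: acc = O + (9, 4) = (9, 4)
  bit 1 = 1: acc = (9, 4) + (5, 7) = (2, 7)

3P = (2, 7)


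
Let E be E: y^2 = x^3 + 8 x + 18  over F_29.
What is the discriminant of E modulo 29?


4 a^3 + 27 b^2 = 4*8^3 + 27*18^2 = 2048 + 8748 = 10796
Delta = -16 * (10796) = -172736
Delta mod 29 = 17

Delta = 17 (mod 29)


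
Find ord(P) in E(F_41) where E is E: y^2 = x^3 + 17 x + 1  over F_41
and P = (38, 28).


Compute successive multiples of P until we hit O:
  1P = (38, 28)
  2P = (29, 23)
  3P = (31, 26)
  4P = (34, 20)
  5P = (14, 20)
  6P = (21, 5)
  7P = (21, 36)
  8P = (14, 21)
  ... (continuing to 13P)
  13P = O

ord(P) = 13


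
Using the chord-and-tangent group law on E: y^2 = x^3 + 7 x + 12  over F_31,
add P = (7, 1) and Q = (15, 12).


P != Q, so use the chord formula.
s = (y2 - y1) / (x2 - x1) = (11) / (8) mod 31 = 13
x3 = s^2 - x1 - x2 mod 31 = 13^2 - 7 - 15 = 23
y3 = s (x1 - x3) - y1 mod 31 = 13 * (7 - 23) - 1 = 8

P + Q = (23, 8)


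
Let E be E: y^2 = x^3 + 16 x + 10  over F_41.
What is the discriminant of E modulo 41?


4 a^3 + 27 b^2 = 4*16^3 + 27*10^2 = 16384 + 2700 = 19084
Delta = -16 * (19084) = -305344
Delta mod 41 = 24

Delta = 24 (mod 41)


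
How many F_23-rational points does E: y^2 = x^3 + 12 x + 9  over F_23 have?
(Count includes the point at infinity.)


For each x in F_23, count y with y^2 = x^3 + 12 x + 9 mod 23:
  x = 0: RHS = 9, y in [3, 20]  -> 2 point(s)
  x = 2: RHS = 18, y in [8, 15]  -> 2 point(s)
  x = 3: RHS = 3, y in [7, 16]  -> 2 point(s)
  x = 4: RHS = 6, y in [11, 12]  -> 2 point(s)
  x = 9: RHS = 18, y in [8, 15]  -> 2 point(s)
  x = 10: RHS = 2, y in [5, 18]  -> 2 point(s)
  x = 11: RHS = 0, y in [0]  -> 1 point(s)
  x = 12: RHS = 18, y in [8, 15]  -> 2 point(s)
  x = 13: RHS = 16, y in [4, 19]  -> 2 point(s)
  x = 14: RHS = 0, y in [0]  -> 1 point(s)
  x = 18: RHS = 8, y in [10, 13]  -> 2 point(s)
  x = 19: RHS = 12, y in [9, 14]  -> 2 point(s)
  x = 21: RHS = 0, y in [0]  -> 1 point(s)
Affine points: 23. Add the point at infinity: total = 24.

#E(F_23) = 24


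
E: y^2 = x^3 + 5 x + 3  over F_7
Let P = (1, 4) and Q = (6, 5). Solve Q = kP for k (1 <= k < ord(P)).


Enumerate multiples of P until we hit Q = (6, 5):
  1P = (1, 4)
  2P = (6, 5)
Match found at i = 2.

k = 2


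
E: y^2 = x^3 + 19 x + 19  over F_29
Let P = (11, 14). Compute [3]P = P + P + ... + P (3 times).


k = 3 = 11_2 (binary, LSB first: 11)
Double-and-add from P = (11, 14):
  bit 0 = 1: acc = O + (11, 14) = (11, 14)
  bit 1 = 1: acc = (11, 14) + (3, 4) = (22, 23)

3P = (22, 23)


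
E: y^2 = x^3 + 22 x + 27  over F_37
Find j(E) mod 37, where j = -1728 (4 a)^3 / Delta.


Delta = -16(4 a^3 + 27 b^2) mod 37 = 10
-1728 * (4 a)^3 = -1728 * (4*22)^3 mod 37 = 29
j = 29 * 10^(-1) mod 37 = 14

j = 14 (mod 37)


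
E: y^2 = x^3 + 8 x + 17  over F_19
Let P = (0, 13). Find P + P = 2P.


Doubling: s = (3 x1^2 + a) / (2 y1)
s = (3*0^2 + 8) / (2*13) mod 19 = 12
x3 = s^2 - 2 x1 mod 19 = 12^2 - 2*0 = 11
y3 = s (x1 - x3) - y1 mod 19 = 12 * (0 - 11) - 13 = 7

2P = (11, 7)


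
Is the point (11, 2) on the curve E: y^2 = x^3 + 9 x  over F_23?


Check whether y^2 = x^3 + 9 x + 0 (mod 23) for (x, y) = (11, 2).
LHS: y^2 = 2^2 mod 23 = 4
RHS: x^3 + 9 x + 0 = 11^3 + 9*11 + 0 mod 23 = 4
LHS = RHS

Yes, on the curve


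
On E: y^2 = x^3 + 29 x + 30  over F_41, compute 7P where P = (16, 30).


k = 7 = 111_2 (binary, LSB first: 111)
Double-and-add from P = (16, 30):
  bit 0 = 1: acc = O + (16, 30) = (16, 30)
  bit 1 = 1: acc = (16, 30) + (30, 15) = (11, 32)
  bit 2 = 1: acc = (11, 32) + (24, 6) = (10, 7)

7P = (10, 7)


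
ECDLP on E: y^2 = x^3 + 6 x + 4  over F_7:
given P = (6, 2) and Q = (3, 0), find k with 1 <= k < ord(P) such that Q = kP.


Enumerate multiples of P until we hit Q = (3, 0):
  1P = (6, 2)
  2P = (4, 6)
  3P = (1, 2)
  4P = (0, 5)
  5P = (3, 0)
Match found at i = 5.

k = 5


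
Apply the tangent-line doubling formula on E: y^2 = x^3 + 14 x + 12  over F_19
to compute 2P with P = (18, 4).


Doubling: s = (3 x1^2 + a) / (2 y1)
s = (3*18^2 + 14) / (2*4) mod 19 = 14
x3 = s^2 - 2 x1 mod 19 = 14^2 - 2*18 = 8
y3 = s (x1 - x3) - y1 mod 19 = 14 * (18 - 8) - 4 = 3

2P = (8, 3)


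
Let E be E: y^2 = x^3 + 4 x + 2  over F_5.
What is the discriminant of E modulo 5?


4 a^3 + 27 b^2 = 4*4^3 + 27*2^2 = 256 + 108 = 364
Delta = -16 * (364) = -5824
Delta mod 5 = 1

Delta = 1 (mod 5)


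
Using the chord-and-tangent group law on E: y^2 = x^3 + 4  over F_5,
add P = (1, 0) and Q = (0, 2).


P != Q, so use the chord formula.
s = (y2 - y1) / (x2 - x1) = (2) / (4) mod 5 = 3
x3 = s^2 - x1 - x2 mod 5 = 3^2 - 1 - 0 = 3
y3 = s (x1 - x3) - y1 mod 5 = 3 * (1 - 3) - 0 = 4

P + Q = (3, 4)


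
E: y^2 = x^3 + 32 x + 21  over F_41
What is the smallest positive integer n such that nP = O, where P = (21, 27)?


Compute successive multiples of P until we hit O:
  1P = (21, 27)
  2P = (8, 16)
  3P = (28, 27)
  4P = (33, 14)
  5P = (38, 29)
  6P = (25, 28)
  7P = (13, 16)
  8P = (39, 20)
  ... (continuing to 23P)
  23P = O

ord(P) = 23


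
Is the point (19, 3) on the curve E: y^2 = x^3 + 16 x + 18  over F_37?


Check whether y^2 = x^3 + 16 x + 18 (mod 37) for (x, y) = (19, 3).
LHS: y^2 = 3^2 mod 37 = 9
RHS: x^3 + 16 x + 18 = 19^3 + 16*19 + 18 mod 37 = 3
LHS != RHS

No, not on the curve


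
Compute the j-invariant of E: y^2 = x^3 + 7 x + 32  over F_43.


Delta = -16(4 a^3 + 27 b^2) mod 43 = 37
-1728 * (4 a)^3 = -1728 * (4*7)^3 mod 43 = 39
j = 39 * 37^(-1) mod 43 = 15

j = 15 (mod 43)


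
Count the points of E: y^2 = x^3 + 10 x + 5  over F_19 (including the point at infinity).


For each x in F_19, count y with y^2 = x^3 + 10 x + 5 mod 19:
  x = 0: RHS = 5, y in [9, 10]  -> 2 point(s)
  x = 1: RHS = 16, y in [4, 15]  -> 2 point(s)
  x = 3: RHS = 5, y in [9, 10]  -> 2 point(s)
  x = 5: RHS = 9, y in [3, 16]  -> 2 point(s)
  x = 7: RHS = 0, y in [0]  -> 1 point(s)
  x = 9: RHS = 7, y in [8, 11]  -> 2 point(s)
  x = 14: RHS = 1, y in [1, 18]  -> 2 point(s)
  x = 16: RHS = 5, y in [9, 10]  -> 2 point(s)
Affine points: 15. Add the point at infinity: total = 16.

#E(F_19) = 16


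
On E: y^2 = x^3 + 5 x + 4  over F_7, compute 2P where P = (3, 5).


Doubling: s = (3 x1^2 + a) / (2 y1)
s = (3*3^2 + 5) / (2*5) mod 7 = 6
x3 = s^2 - 2 x1 mod 7 = 6^2 - 2*3 = 2
y3 = s (x1 - x3) - y1 mod 7 = 6 * (3 - 2) - 5 = 1

2P = (2, 1)


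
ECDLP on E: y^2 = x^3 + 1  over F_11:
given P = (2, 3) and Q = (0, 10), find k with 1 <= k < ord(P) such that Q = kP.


Enumerate multiples of P until we hit Q = (0, 10):
  1P = (2, 3)
  2P = (0, 1)
  3P = (10, 0)
  4P = (0, 10)
Match found at i = 4.

k = 4


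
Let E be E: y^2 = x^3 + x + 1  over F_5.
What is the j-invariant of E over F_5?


Delta = -16(4 a^3 + 27 b^2) mod 5 = 4
-1728 * (4 a)^3 = -1728 * (4*1)^3 mod 5 = 3
j = 3 * 4^(-1) mod 5 = 2

j = 2 (mod 5)


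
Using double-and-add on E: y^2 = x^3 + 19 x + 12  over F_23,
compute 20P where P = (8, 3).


k = 20 = 10100_2 (binary, LSB first: 00101)
Double-and-add from P = (8, 3):
  bit 0 = 0: acc unchanged = O
  bit 1 = 0: acc unchanged = O
  bit 2 = 1: acc = O + (12, 6) = (12, 6)
  bit 3 = 0: acc unchanged = (12, 6)
  bit 4 = 1: acc = (12, 6) + (14, 3) = (5, 18)

20P = (5, 18)


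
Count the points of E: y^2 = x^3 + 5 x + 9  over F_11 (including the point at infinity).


For each x in F_11, count y with y^2 = x^3 + 5 x + 9 mod 11:
  x = 0: RHS = 9, y in [3, 8]  -> 2 point(s)
  x = 1: RHS = 4, y in [2, 9]  -> 2 point(s)
  x = 2: RHS = 5, y in [4, 7]  -> 2 point(s)
  x = 4: RHS = 5, y in [4, 7]  -> 2 point(s)
  x = 5: RHS = 5, y in [4, 7]  -> 2 point(s)
  x = 8: RHS = 0, y in [0]  -> 1 point(s)
  x = 10: RHS = 3, y in [5, 6]  -> 2 point(s)
Affine points: 13. Add the point at infinity: total = 14.

#E(F_11) = 14


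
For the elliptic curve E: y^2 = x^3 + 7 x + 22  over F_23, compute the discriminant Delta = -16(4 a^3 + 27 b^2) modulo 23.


4 a^3 + 27 b^2 = 4*7^3 + 27*22^2 = 1372 + 13068 = 14440
Delta = -16 * (14440) = -231040
Delta mod 23 = 18

Delta = 18 (mod 23)


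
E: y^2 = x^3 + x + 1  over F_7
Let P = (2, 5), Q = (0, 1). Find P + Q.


P != Q, so use the chord formula.
s = (y2 - y1) / (x2 - x1) = (3) / (5) mod 7 = 2
x3 = s^2 - x1 - x2 mod 7 = 2^2 - 2 - 0 = 2
y3 = s (x1 - x3) - y1 mod 7 = 2 * (2 - 2) - 5 = 2

P + Q = (2, 2)


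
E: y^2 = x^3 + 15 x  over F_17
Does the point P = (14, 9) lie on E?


Check whether y^2 = x^3 + 15 x + 0 (mod 17) for (x, y) = (14, 9).
LHS: y^2 = 9^2 mod 17 = 13
RHS: x^3 + 15 x + 0 = 14^3 + 15*14 + 0 mod 17 = 13
LHS = RHS

Yes, on the curve


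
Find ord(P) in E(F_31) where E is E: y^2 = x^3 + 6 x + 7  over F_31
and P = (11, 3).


Compute successive multiples of P until we hit O:
  1P = (11, 3)
  2P = (17, 0)
  3P = (11, 28)
  4P = O

ord(P) = 4


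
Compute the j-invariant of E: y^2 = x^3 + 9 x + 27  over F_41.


Delta = -16(4 a^3 + 27 b^2) mod 41 = 36
-1728 * (4 a)^3 = -1728 * (4*9)^3 mod 41 = 12
j = 12 * 36^(-1) mod 41 = 14

j = 14 (mod 41)


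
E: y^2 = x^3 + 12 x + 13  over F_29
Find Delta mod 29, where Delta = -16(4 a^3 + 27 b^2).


4 a^3 + 27 b^2 = 4*12^3 + 27*13^2 = 6912 + 4563 = 11475
Delta = -16 * (11475) = -183600
Delta mod 29 = 28

Delta = 28 (mod 29)


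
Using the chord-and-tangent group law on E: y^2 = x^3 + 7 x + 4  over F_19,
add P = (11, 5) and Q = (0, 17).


P != Q, so use the chord formula.
s = (y2 - y1) / (x2 - x1) = (12) / (8) mod 19 = 11
x3 = s^2 - x1 - x2 mod 19 = 11^2 - 11 - 0 = 15
y3 = s (x1 - x3) - y1 mod 19 = 11 * (11 - 15) - 5 = 8

P + Q = (15, 8)


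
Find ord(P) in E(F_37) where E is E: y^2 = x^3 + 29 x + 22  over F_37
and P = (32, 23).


Compute successive multiples of P until we hit O:
  1P = (32, 23)
  2P = (17, 27)
  3P = (18, 30)
  4P = (15, 24)
  5P = (11, 28)
  6P = (35, 20)
  7P = (8, 27)
  8P = (33, 8)
  ... (continuing to 30P)
  30P = O

ord(P) = 30


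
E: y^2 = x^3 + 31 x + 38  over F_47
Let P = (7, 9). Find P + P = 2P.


Doubling: s = (3 x1^2 + a) / (2 y1)
s = (3*7^2 + 31) / (2*9) mod 47 = 36
x3 = s^2 - 2 x1 mod 47 = 36^2 - 2*7 = 13
y3 = s (x1 - x3) - y1 mod 47 = 36 * (7 - 13) - 9 = 10

2P = (13, 10)


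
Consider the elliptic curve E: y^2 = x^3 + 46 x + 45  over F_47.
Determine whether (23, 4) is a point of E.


Check whether y^2 = x^3 + 46 x + 45 (mod 47) for (x, y) = (23, 4).
LHS: y^2 = 4^2 mod 47 = 16
RHS: x^3 + 46 x + 45 = 23^3 + 46*23 + 45 mod 47 = 16
LHS = RHS

Yes, on the curve


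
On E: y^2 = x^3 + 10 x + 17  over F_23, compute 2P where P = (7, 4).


k = 2 = 10_2 (binary, LSB first: 01)
Double-and-add from P = (7, 4):
  bit 0 = 0: acc unchanged = O
  bit 1 = 1: acc = O + (15, 0) = (15, 0)

2P = (15, 0)


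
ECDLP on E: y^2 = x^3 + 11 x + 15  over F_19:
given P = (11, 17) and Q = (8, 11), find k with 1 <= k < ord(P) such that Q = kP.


Enumerate multiples of P until we hit Q = (8, 11):
  1P = (11, 17)
  2P = (4, 3)
  3P = (8, 8)
  4P = (9, 8)
  5P = (5, 10)
  6P = (7, 13)
  7P = (2, 11)
  8P = (17, 17)
  9P = (10, 2)
  10P = (14, 14)
  11P = (14, 5)
  12P = (10, 17)
  13P = (17, 2)
  14P = (2, 8)
  15P = (7, 6)
  16P = (5, 9)
  17P = (9, 11)
  18P = (8, 11)
Match found at i = 18.

k = 18


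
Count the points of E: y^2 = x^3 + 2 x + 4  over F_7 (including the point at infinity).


For each x in F_7, count y with y^2 = x^3 + 2 x + 4 mod 7:
  x = 0: RHS = 4, y in [2, 5]  -> 2 point(s)
  x = 1: RHS = 0, y in [0]  -> 1 point(s)
  x = 2: RHS = 2, y in [3, 4]  -> 2 point(s)
  x = 3: RHS = 2, y in [3, 4]  -> 2 point(s)
  x = 6: RHS = 1, y in [1, 6]  -> 2 point(s)
Affine points: 9. Add the point at infinity: total = 10.

#E(F_7) = 10


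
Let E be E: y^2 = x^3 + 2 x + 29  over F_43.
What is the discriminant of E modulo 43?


4 a^3 + 27 b^2 = 4*2^3 + 27*29^2 = 32 + 22707 = 22739
Delta = -16 * (22739) = -363824
Delta mod 43 = 42

Delta = 42 (mod 43)


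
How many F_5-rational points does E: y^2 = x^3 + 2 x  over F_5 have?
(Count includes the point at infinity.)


For each x in F_5, count y with y^2 = x^3 + 2 x + 0 mod 5:
  x = 0: RHS = 0, y in [0]  -> 1 point(s)
Affine points: 1. Add the point at infinity: total = 2.

#E(F_5) = 2


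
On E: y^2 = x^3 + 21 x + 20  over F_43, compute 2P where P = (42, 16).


Doubling: s = (3 x1^2 + a) / (2 y1)
s = (3*42^2 + 21) / (2*16) mod 43 = 33
x3 = s^2 - 2 x1 mod 43 = 33^2 - 2*42 = 16
y3 = s (x1 - x3) - y1 mod 43 = 33 * (42 - 16) - 16 = 25

2P = (16, 25)


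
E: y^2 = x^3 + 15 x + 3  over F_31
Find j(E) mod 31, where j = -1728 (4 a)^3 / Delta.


Delta = -16(4 a^3 + 27 b^2) mod 31 = 26
-1728 * (4 a)^3 = -1728 * (4*15)^3 mod 31 = 29
j = 29 * 26^(-1) mod 31 = 19

j = 19 (mod 31)


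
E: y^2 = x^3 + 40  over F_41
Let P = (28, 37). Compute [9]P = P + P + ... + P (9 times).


k = 9 = 1001_2 (binary, LSB first: 1001)
Double-and-add from P = (28, 37):
  bit 0 = 1: acc = O + (28, 37) = (28, 37)
  bit 1 = 0: acc unchanged = (28, 37)
  bit 2 = 0: acc unchanged = (28, 37)
  bit 3 = 1: acc = (28, 37) + (33, 26) = (16, 35)

9P = (16, 35)


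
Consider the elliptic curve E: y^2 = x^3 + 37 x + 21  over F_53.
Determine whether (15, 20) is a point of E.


Check whether y^2 = x^3 + 37 x + 21 (mod 53) for (x, y) = (15, 20).
LHS: y^2 = 20^2 mod 53 = 29
RHS: x^3 + 37 x + 21 = 15^3 + 37*15 + 21 mod 53 = 29
LHS = RHS

Yes, on the curve


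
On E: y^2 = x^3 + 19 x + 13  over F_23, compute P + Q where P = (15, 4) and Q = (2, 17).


P != Q, so use the chord formula.
s = (y2 - y1) / (x2 - x1) = (13) / (10) mod 23 = 22
x3 = s^2 - x1 - x2 mod 23 = 22^2 - 15 - 2 = 7
y3 = s (x1 - x3) - y1 mod 23 = 22 * (15 - 7) - 4 = 11

P + Q = (7, 11)


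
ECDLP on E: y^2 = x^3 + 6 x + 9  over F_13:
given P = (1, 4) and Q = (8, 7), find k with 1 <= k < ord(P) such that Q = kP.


Enumerate multiples of P until we hit Q = (8, 7):
  1P = (1, 4)
  2P = (8, 6)
  3P = (7, 11)
  4P = (6, 1)
  5P = (10, 4)
  6P = (2, 9)
  7P = (9, 8)
  8P = (0, 3)
  9P = (0, 10)
  10P = (9, 5)
  11P = (2, 4)
  12P = (10, 9)
  13P = (6, 12)
  14P = (7, 2)
  15P = (8, 7)
Match found at i = 15.

k = 15


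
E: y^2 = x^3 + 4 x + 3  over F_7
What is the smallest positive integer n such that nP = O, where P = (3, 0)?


Compute successive multiples of P until we hit O:
  1P = (3, 0)
  2P = O

ord(P) = 2


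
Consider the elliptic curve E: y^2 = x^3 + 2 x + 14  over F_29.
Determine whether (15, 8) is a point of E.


Check whether y^2 = x^3 + 2 x + 14 (mod 29) for (x, y) = (15, 8).
LHS: y^2 = 8^2 mod 29 = 6
RHS: x^3 + 2 x + 14 = 15^3 + 2*15 + 14 mod 29 = 26
LHS != RHS

No, not on the curve


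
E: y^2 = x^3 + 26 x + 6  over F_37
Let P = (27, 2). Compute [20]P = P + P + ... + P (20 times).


k = 20 = 10100_2 (binary, LSB first: 00101)
Double-and-add from P = (27, 2):
  bit 0 = 0: acc unchanged = O
  bit 1 = 0: acc unchanged = O
  bit 2 = 1: acc = O + (15, 21) = (15, 21)
  bit 3 = 0: acc unchanged = (15, 21)
  bit 4 = 1: acc = (15, 21) + (29, 27) = (3, 0)

20P = (3, 0)


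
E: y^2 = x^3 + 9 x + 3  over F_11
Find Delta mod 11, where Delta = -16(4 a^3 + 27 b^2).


4 a^3 + 27 b^2 = 4*9^3 + 27*3^2 = 2916 + 243 = 3159
Delta = -16 * (3159) = -50544
Delta mod 11 = 1

Delta = 1 (mod 11)


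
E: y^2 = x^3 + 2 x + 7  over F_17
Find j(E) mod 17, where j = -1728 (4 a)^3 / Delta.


Delta = -16(4 a^3 + 27 b^2) mod 17 = 12
-1728 * (4 a)^3 = -1728 * (4*2)^3 mod 17 = 12
j = 12 * 12^(-1) mod 17 = 1

j = 1 (mod 17)


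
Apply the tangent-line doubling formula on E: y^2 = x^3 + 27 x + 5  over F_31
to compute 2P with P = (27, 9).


Doubling: s = (3 x1^2 + a) / (2 y1)
s = (3*27^2 + 27) / (2*9) mod 31 = 30
x3 = s^2 - 2 x1 mod 31 = 30^2 - 2*27 = 9
y3 = s (x1 - x3) - y1 mod 31 = 30 * (27 - 9) - 9 = 4

2P = (9, 4)


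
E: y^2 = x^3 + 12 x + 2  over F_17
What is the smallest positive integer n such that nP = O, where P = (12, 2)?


Compute successive multiples of P until we hit O:
  1P = (12, 2)
  2P = (6, 1)
  3P = (8, 10)
  4P = (1, 10)
  5P = (2, 0)
  6P = (1, 7)
  7P = (8, 7)
  8P = (6, 16)
  ... (continuing to 10P)
  10P = O

ord(P) = 10


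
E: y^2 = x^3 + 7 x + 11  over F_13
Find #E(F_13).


For each x in F_13, count y with y^2 = x^3 + 7 x + 11 mod 13:
  x = 4: RHS = 12, y in [5, 8]  -> 2 point(s)
  x = 6: RHS = 9, y in [3, 10]  -> 2 point(s)
  x = 7: RHS = 0, y in [0]  -> 1 point(s)
  x = 9: RHS = 10, y in [6, 7]  -> 2 point(s)
  x = 12: RHS = 3, y in [4, 9]  -> 2 point(s)
Affine points: 9. Add the point at infinity: total = 10.

#E(F_13) = 10


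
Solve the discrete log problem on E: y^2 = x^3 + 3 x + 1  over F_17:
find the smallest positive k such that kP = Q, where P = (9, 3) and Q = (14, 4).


Enumerate multiples of P until we hit Q = (14, 4):
  1P = (9, 3)
  2P = (14, 13)
  3P = (15, 2)
  4P = (2, 10)
  5P = (7, 12)
  6P = (0, 16)
  7P = (4, 3)
  8P = (4, 14)
  9P = (0, 1)
  10P = (7, 5)
  11P = (2, 7)
  12P = (15, 15)
  13P = (14, 4)
Match found at i = 13.

k = 13


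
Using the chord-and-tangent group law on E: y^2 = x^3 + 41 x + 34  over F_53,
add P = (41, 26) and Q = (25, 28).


P != Q, so use the chord formula.
s = (y2 - y1) / (x2 - x1) = (2) / (37) mod 53 = 33
x3 = s^2 - x1 - x2 mod 53 = 33^2 - 41 - 25 = 16
y3 = s (x1 - x3) - y1 mod 53 = 33 * (41 - 16) - 26 = 4

P + Q = (16, 4)


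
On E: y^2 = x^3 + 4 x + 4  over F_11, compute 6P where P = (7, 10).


k = 6 = 110_2 (binary, LSB first: 011)
Double-and-add from P = (7, 10):
  bit 0 = 0: acc unchanged = O
  bit 1 = 1: acc = O + (2, 3) = (2, 3)
  bit 2 = 1: acc = (2, 3) + (8, 3) = (1, 8)

6P = (1, 8)


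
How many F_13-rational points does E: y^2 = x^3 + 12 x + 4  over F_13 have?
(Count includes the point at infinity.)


For each x in F_13, count y with y^2 = x^3 + 12 x + 4 mod 13:
  x = 0: RHS = 4, y in [2, 11]  -> 2 point(s)
  x = 1: RHS = 4, y in [2, 11]  -> 2 point(s)
  x = 2: RHS = 10, y in [6, 7]  -> 2 point(s)
  x = 4: RHS = 12, y in [5, 8]  -> 2 point(s)
  x = 8: RHS = 1, y in [1, 12]  -> 2 point(s)
  x = 9: RHS = 9, y in [3, 10]  -> 2 point(s)
  x = 12: RHS = 4, y in [2, 11]  -> 2 point(s)
Affine points: 14. Add the point at infinity: total = 15.

#E(F_13) = 15


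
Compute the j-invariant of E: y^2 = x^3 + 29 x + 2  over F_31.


Delta = -16(4 a^3 + 27 b^2) mod 31 = 24
-1728 * (4 a)^3 = -1728 * (4*29)^3 mod 31 = 27
j = 27 * 24^(-1) mod 31 = 5

j = 5 (mod 31)


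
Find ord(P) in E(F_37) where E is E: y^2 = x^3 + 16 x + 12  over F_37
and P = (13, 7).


Compute successive multiples of P until we hit O:
  1P = (13, 7)
  2P = (20, 9)
  3P = (29, 36)
  4P = (23, 35)
  5P = (34, 23)
  6P = (28, 8)
  7P = (21, 27)
  8P = (0, 7)
  ... (continuing to 41P)
  41P = O

ord(P) = 41


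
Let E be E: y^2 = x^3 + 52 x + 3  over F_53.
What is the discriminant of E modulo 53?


4 a^3 + 27 b^2 = 4*52^3 + 27*3^2 = 562432 + 243 = 562675
Delta = -16 * (562675) = -9002800
Delta mod 53 = 45

Delta = 45 (mod 53)


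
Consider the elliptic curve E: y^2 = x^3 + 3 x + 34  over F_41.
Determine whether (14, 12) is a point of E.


Check whether y^2 = x^3 + 3 x + 34 (mod 41) for (x, y) = (14, 12).
LHS: y^2 = 12^2 mod 41 = 21
RHS: x^3 + 3 x + 34 = 14^3 + 3*14 + 34 mod 41 = 32
LHS != RHS

No, not on the curve


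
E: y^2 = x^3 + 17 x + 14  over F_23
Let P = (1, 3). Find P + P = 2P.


Doubling: s = (3 x1^2 + a) / (2 y1)
s = (3*1^2 + 17) / (2*3) mod 23 = 11
x3 = s^2 - 2 x1 mod 23 = 11^2 - 2*1 = 4
y3 = s (x1 - x3) - y1 mod 23 = 11 * (1 - 4) - 3 = 10

2P = (4, 10)


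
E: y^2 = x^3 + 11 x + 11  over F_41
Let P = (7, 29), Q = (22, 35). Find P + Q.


P != Q, so use the chord formula.
s = (y2 - y1) / (x2 - x1) = (6) / (15) mod 41 = 25
x3 = s^2 - x1 - x2 mod 41 = 25^2 - 7 - 22 = 22
y3 = s (x1 - x3) - y1 mod 41 = 25 * (7 - 22) - 29 = 6

P + Q = (22, 6)


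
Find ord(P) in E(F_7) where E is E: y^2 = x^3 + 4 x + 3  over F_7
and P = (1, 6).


Compute successive multiples of P until we hit O:
  1P = (1, 6)
  2P = (5, 1)
  3P = (3, 0)
  4P = (5, 6)
  5P = (1, 1)
  6P = O

ord(P) = 6


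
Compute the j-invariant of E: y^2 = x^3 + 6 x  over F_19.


Delta = -16(4 a^3 + 27 b^2) mod 19 = 8
-1728 * (4 a)^3 = -1728 * (4*6)^3 mod 19 = 11
j = 11 * 8^(-1) mod 19 = 18

j = 18 (mod 19)


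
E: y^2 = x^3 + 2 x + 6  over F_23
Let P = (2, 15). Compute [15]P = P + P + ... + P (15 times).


k = 15 = 1111_2 (binary, LSB first: 1111)
Double-and-add from P = (2, 15):
  bit 0 = 1: acc = O + (2, 15) = (2, 15)
  bit 1 = 1: acc = (2, 15) + (0, 12) = (6, 2)
  bit 2 = 1: acc = (6, 2) + (4, 3) = (19, 16)
  bit 3 = 1: acc = (19, 16) + (18, 3) = (17, 10)

15P = (17, 10)


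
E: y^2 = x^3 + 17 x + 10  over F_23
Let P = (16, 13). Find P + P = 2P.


Doubling: s = (3 x1^2 + a) / (2 y1)
s = (3*16^2 + 17) / (2*13) mod 23 = 1
x3 = s^2 - 2 x1 mod 23 = 1^2 - 2*16 = 15
y3 = s (x1 - x3) - y1 mod 23 = 1 * (16 - 15) - 13 = 11

2P = (15, 11)


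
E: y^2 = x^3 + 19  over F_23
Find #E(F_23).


For each x in F_23, count y with y^2 = x^3 + 0 x + 19 mod 23:
  x = 2: RHS = 4, y in [2, 21]  -> 2 point(s)
  x = 3: RHS = 0, y in [0]  -> 1 point(s)
  x = 5: RHS = 6, y in [11, 12]  -> 2 point(s)
  x = 8: RHS = 2, y in [5, 18]  -> 2 point(s)
  x = 9: RHS = 12, y in [9, 14]  -> 2 point(s)
  x = 11: RHS = 16, y in [4, 19]  -> 2 point(s)
  x = 13: RHS = 8, y in [10, 13]  -> 2 point(s)
  x = 14: RHS = 3, y in [7, 16]  -> 2 point(s)
  x = 15: RHS = 13, y in [6, 17]  -> 2 point(s)
  x = 18: RHS = 9, y in [3, 20]  -> 2 point(s)
  x = 19: RHS = 1, y in [1, 22]  -> 2 point(s)
  x = 22: RHS = 18, y in [8, 15]  -> 2 point(s)
Affine points: 23. Add the point at infinity: total = 24.

#E(F_23) = 24
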